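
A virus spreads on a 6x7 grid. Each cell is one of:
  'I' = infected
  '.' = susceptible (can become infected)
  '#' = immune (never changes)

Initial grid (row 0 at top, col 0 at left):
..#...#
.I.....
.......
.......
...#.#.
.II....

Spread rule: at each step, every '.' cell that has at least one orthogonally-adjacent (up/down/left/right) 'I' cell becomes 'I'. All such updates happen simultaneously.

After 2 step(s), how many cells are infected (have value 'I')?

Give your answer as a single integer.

Answer: 19

Derivation:
Step 0 (initial): 3 infected
Step 1: +8 new -> 11 infected
Step 2: +8 new -> 19 infected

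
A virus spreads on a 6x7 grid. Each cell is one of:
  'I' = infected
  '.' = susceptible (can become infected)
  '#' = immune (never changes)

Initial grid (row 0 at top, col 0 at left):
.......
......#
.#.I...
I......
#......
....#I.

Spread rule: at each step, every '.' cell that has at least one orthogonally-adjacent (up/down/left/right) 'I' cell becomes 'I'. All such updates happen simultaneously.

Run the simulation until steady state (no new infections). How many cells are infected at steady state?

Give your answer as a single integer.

Answer: 38

Derivation:
Step 0 (initial): 3 infected
Step 1: +8 new -> 11 infected
Step 2: +12 new -> 23 infected
Step 3: +10 new -> 33 infected
Step 4: +4 new -> 37 infected
Step 5: +1 new -> 38 infected
Step 6: +0 new -> 38 infected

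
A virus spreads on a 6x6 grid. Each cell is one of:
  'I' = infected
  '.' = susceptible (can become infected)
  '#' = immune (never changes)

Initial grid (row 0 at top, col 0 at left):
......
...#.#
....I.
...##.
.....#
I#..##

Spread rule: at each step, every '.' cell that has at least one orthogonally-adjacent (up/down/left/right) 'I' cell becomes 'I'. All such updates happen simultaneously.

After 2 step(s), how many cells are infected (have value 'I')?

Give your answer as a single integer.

Answer: 11

Derivation:
Step 0 (initial): 2 infected
Step 1: +4 new -> 6 infected
Step 2: +5 new -> 11 infected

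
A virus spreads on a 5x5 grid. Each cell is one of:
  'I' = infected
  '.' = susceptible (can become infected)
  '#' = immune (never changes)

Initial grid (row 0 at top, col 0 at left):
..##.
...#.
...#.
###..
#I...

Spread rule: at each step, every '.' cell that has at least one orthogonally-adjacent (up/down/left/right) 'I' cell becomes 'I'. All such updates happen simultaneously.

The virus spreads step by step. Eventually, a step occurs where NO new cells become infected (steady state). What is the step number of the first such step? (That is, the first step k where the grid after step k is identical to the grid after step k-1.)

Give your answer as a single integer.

Answer: 8

Derivation:
Step 0 (initial): 1 infected
Step 1: +1 new -> 2 infected
Step 2: +1 new -> 3 infected
Step 3: +2 new -> 5 infected
Step 4: +1 new -> 6 infected
Step 5: +1 new -> 7 infected
Step 6: +1 new -> 8 infected
Step 7: +1 new -> 9 infected
Step 8: +0 new -> 9 infected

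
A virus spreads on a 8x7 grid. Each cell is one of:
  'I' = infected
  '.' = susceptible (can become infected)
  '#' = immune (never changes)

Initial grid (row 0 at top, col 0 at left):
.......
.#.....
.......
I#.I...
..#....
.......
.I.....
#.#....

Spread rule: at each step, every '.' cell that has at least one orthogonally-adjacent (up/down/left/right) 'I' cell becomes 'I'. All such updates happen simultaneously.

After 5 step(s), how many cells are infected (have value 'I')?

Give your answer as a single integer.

Step 0 (initial): 3 infected
Step 1: +10 new -> 13 infected
Step 2: +12 new -> 25 infected
Step 3: +10 new -> 35 infected
Step 4: +9 new -> 44 infected
Step 5: +5 new -> 49 infected

Answer: 49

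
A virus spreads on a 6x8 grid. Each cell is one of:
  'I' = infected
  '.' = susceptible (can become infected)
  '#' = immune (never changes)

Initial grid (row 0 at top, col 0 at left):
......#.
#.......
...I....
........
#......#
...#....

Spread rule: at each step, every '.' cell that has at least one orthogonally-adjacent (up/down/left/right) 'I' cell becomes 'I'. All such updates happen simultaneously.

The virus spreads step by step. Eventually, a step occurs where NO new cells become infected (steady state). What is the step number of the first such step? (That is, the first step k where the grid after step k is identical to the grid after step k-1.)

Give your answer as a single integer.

Answer: 8

Derivation:
Step 0 (initial): 1 infected
Step 1: +4 new -> 5 infected
Step 2: +8 new -> 13 infected
Step 3: +10 new -> 23 infected
Step 4: +10 new -> 33 infected
Step 5: +6 new -> 39 infected
Step 6: +3 new -> 42 infected
Step 7: +1 new -> 43 infected
Step 8: +0 new -> 43 infected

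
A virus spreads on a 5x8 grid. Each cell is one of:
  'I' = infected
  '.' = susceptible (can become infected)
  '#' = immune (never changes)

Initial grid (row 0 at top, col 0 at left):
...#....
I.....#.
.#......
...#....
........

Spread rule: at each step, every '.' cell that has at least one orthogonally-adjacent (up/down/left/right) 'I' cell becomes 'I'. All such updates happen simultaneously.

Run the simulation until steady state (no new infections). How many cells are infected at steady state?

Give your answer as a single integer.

Answer: 36

Derivation:
Step 0 (initial): 1 infected
Step 1: +3 new -> 4 infected
Step 2: +3 new -> 7 infected
Step 3: +5 new -> 12 infected
Step 4: +4 new -> 16 infected
Step 5: +4 new -> 20 infected
Step 6: +4 new -> 24 infected
Step 7: +4 new -> 28 infected
Step 8: +4 new -> 32 infected
Step 9: +3 new -> 35 infected
Step 10: +1 new -> 36 infected
Step 11: +0 new -> 36 infected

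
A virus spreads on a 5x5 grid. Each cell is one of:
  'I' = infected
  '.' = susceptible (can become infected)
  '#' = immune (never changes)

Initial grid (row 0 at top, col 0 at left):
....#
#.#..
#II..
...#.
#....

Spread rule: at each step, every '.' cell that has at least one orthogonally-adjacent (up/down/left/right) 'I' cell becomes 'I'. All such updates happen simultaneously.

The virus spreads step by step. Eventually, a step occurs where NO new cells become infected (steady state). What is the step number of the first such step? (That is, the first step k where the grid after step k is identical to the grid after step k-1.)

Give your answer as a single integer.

Answer: 5

Derivation:
Step 0 (initial): 2 infected
Step 1: +4 new -> 6 infected
Step 2: +6 new -> 12 infected
Step 3: +6 new -> 18 infected
Step 4: +1 new -> 19 infected
Step 5: +0 new -> 19 infected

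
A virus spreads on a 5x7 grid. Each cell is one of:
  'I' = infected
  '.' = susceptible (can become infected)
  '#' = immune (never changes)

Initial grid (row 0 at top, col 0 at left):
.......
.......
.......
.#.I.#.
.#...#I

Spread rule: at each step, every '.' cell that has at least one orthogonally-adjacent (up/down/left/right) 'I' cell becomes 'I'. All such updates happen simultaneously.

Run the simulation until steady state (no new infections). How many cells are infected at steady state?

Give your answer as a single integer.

Answer: 31

Derivation:
Step 0 (initial): 2 infected
Step 1: +5 new -> 7 infected
Step 2: +6 new -> 13 infected
Step 3: +6 new -> 19 infected
Step 4: +6 new -> 25 infected
Step 5: +4 new -> 29 infected
Step 6: +2 new -> 31 infected
Step 7: +0 new -> 31 infected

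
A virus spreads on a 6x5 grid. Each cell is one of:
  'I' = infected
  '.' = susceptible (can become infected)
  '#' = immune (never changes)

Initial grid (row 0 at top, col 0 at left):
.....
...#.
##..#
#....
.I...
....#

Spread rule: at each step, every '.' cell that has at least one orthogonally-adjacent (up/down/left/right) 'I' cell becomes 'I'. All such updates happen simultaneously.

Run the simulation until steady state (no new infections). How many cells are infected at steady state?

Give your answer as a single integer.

Answer: 24

Derivation:
Step 0 (initial): 1 infected
Step 1: +4 new -> 5 infected
Step 2: +4 new -> 9 infected
Step 3: +4 new -> 13 infected
Step 4: +3 new -> 16 infected
Step 5: +2 new -> 18 infected
Step 6: +3 new -> 21 infected
Step 7: +2 new -> 23 infected
Step 8: +1 new -> 24 infected
Step 9: +0 new -> 24 infected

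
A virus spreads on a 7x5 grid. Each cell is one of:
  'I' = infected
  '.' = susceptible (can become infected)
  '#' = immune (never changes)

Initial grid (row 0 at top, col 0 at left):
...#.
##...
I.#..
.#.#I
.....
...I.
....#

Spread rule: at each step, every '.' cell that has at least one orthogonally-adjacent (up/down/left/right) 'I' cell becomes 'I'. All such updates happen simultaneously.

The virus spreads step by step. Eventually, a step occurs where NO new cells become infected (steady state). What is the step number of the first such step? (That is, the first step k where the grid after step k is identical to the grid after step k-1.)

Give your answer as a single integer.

Answer: 8

Derivation:
Step 0 (initial): 3 infected
Step 1: +8 new -> 11 infected
Step 2: +6 new -> 17 infected
Step 3: +6 new -> 23 infected
Step 4: +2 new -> 25 infected
Step 5: +1 new -> 26 infected
Step 6: +1 new -> 27 infected
Step 7: +1 new -> 28 infected
Step 8: +0 new -> 28 infected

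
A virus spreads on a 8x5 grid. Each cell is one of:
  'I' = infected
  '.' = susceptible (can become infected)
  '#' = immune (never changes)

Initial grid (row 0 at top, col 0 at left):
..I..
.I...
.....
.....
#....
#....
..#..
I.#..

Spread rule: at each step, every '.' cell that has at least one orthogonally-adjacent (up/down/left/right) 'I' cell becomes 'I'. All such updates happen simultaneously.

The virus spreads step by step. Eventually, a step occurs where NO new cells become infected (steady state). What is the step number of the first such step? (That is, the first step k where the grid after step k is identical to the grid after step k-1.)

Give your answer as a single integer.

Answer: 9

Derivation:
Step 0 (initial): 3 infected
Step 1: +7 new -> 10 infected
Step 2: +7 new -> 17 infected
Step 3: +6 new -> 23 infected
Step 4: +4 new -> 27 infected
Step 5: +3 new -> 30 infected
Step 6: +3 new -> 33 infected
Step 7: +2 new -> 35 infected
Step 8: +1 new -> 36 infected
Step 9: +0 new -> 36 infected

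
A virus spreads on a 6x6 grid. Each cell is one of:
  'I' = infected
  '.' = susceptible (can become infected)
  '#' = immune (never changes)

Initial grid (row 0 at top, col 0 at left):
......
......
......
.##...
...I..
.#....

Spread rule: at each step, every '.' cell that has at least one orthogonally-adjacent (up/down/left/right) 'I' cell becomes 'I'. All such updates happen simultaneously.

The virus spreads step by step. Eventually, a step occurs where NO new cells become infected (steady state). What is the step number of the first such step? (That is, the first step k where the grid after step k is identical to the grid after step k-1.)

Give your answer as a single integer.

Step 0 (initial): 1 infected
Step 1: +4 new -> 5 infected
Step 2: +6 new -> 11 infected
Step 3: +6 new -> 17 infected
Step 4: +7 new -> 24 infected
Step 5: +5 new -> 29 infected
Step 6: +3 new -> 32 infected
Step 7: +1 new -> 33 infected
Step 8: +0 new -> 33 infected

Answer: 8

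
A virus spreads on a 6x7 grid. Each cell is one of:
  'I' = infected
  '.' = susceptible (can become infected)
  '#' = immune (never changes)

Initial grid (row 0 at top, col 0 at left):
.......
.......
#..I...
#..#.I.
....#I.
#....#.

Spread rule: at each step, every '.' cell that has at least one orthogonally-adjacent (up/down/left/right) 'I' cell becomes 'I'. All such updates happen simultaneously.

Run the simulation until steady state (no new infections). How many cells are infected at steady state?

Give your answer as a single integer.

Step 0 (initial): 3 infected
Step 1: +7 new -> 10 infected
Step 2: +8 new -> 18 infected
Step 3: +7 new -> 25 infected
Step 4: +6 new -> 31 infected
Step 5: +4 new -> 35 infected
Step 6: +1 new -> 36 infected
Step 7: +0 new -> 36 infected

Answer: 36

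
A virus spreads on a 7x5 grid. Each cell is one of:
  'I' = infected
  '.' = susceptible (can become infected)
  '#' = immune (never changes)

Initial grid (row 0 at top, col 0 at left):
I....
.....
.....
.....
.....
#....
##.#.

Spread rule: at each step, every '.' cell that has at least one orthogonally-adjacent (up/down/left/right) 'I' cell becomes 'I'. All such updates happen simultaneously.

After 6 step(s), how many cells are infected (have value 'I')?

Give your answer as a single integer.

Answer: 23

Derivation:
Step 0 (initial): 1 infected
Step 1: +2 new -> 3 infected
Step 2: +3 new -> 6 infected
Step 3: +4 new -> 10 infected
Step 4: +5 new -> 15 infected
Step 5: +4 new -> 19 infected
Step 6: +4 new -> 23 infected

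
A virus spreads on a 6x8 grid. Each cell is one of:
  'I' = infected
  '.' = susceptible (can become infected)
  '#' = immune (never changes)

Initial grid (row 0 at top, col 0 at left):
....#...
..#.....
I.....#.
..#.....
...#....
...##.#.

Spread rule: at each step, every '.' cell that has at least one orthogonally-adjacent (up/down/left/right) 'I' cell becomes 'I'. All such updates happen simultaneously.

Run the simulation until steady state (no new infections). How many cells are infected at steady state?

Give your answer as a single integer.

Answer: 40

Derivation:
Step 0 (initial): 1 infected
Step 1: +3 new -> 4 infected
Step 2: +5 new -> 9 infected
Step 3: +4 new -> 13 infected
Step 4: +6 new -> 19 infected
Step 5: +5 new -> 24 infected
Step 6: +3 new -> 27 infected
Step 7: +4 new -> 31 infected
Step 8: +5 new -> 36 infected
Step 9: +3 new -> 39 infected
Step 10: +1 new -> 40 infected
Step 11: +0 new -> 40 infected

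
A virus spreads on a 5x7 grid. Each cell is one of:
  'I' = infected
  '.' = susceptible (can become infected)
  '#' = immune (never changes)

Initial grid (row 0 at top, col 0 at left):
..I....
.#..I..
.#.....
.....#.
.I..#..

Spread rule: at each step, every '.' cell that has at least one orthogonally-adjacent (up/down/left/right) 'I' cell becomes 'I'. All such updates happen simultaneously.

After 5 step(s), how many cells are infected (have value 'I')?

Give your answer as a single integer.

Answer: 30

Derivation:
Step 0 (initial): 3 infected
Step 1: +10 new -> 13 infected
Step 2: +10 new -> 23 infected
Step 3: +5 new -> 28 infected
Step 4: +1 new -> 29 infected
Step 5: +1 new -> 30 infected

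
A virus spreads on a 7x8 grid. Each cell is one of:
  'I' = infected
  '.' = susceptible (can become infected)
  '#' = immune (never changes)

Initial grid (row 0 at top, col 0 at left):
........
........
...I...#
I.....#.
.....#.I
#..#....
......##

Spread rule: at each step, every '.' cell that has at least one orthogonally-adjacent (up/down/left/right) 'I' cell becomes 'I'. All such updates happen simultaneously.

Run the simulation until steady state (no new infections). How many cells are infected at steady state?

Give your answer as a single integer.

Step 0 (initial): 3 infected
Step 1: +10 new -> 13 infected
Step 2: +11 new -> 24 infected
Step 3: +11 new -> 35 infected
Step 4: +7 new -> 42 infected
Step 5: +5 new -> 47 infected
Step 6: +2 new -> 49 infected
Step 7: +0 new -> 49 infected

Answer: 49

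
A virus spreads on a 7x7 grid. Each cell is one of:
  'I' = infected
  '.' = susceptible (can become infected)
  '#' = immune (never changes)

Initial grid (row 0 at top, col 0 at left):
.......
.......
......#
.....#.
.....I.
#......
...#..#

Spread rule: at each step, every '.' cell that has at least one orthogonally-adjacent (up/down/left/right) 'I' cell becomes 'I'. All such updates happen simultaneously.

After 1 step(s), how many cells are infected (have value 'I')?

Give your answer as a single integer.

Step 0 (initial): 1 infected
Step 1: +3 new -> 4 infected

Answer: 4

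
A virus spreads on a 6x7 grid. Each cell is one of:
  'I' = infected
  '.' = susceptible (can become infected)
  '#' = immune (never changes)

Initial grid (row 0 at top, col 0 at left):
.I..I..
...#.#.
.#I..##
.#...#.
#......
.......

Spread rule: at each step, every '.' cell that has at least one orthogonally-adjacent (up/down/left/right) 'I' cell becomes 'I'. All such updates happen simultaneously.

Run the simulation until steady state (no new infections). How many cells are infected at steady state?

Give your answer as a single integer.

Step 0 (initial): 3 infected
Step 1: +9 new -> 12 infected
Step 2: +5 new -> 17 infected
Step 3: +6 new -> 23 infected
Step 4: +4 new -> 27 infected
Step 5: +3 new -> 30 infected
Step 6: +2 new -> 32 infected
Step 7: +2 new -> 34 infected
Step 8: +0 new -> 34 infected

Answer: 34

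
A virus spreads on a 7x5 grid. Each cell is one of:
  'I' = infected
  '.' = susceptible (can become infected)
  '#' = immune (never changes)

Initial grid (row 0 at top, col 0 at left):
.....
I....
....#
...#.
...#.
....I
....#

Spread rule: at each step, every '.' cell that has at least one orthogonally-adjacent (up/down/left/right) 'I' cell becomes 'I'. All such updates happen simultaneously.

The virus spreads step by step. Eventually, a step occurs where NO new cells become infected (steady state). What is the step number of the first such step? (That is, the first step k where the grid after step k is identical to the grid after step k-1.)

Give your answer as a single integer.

Answer: 6

Derivation:
Step 0 (initial): 2 infected
Step 1: +5 new -> 7 infected
Step 2: +7 new -> 14 infected
Step 3: +8 new -> 22 infected
Step 4: +7 new -> 29 infected
Step 5: +2 new -> 31 infected
Step 6: +0 new -> 31 infected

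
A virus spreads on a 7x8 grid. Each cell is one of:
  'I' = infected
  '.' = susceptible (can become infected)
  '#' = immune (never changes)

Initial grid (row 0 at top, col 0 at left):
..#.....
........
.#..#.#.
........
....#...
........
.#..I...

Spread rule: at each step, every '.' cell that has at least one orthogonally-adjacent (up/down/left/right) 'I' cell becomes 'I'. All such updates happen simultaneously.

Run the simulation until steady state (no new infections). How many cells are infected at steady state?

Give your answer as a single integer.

Answer: 50

Derivation:
Step 0 (initial): 1 infected
Step 1: +3 new -> 4 infected
Step 2: +4 new -> 8 infected
Step 3: +5 new -> 13 infected
Step 4: +6 new -> 19 infected
Step 5: +8 new -> 27 infected
Step 6: +7 new -> 34 infected
Step 7: +7 new -> 41 infected
Step 8: +5 new -> 46 infected
Step 9: +3 new -> 49 infected
Step 10: +1 new -> 50 infected
Step 11: +0 new -> 50 infected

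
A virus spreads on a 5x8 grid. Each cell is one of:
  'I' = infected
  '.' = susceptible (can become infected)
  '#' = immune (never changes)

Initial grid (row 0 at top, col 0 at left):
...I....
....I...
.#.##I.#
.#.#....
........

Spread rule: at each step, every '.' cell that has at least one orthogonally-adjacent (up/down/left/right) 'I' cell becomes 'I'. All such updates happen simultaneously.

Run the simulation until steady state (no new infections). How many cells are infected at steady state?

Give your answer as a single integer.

Step 0 (initial): 3 infected
Step 1: +6 new -> 9 infected
Step 2: +7 new -> 16 infected
Step 3: +8 new -> 24 infected
Step 4: +5 new -> 29 infected
Step 5: +2 new -> 31 infected
Step 6: +2 new -> 33 infected
Step 7: +1 new -> 34 infected
Step 8: +0 new -> 34 infected

Answer: 34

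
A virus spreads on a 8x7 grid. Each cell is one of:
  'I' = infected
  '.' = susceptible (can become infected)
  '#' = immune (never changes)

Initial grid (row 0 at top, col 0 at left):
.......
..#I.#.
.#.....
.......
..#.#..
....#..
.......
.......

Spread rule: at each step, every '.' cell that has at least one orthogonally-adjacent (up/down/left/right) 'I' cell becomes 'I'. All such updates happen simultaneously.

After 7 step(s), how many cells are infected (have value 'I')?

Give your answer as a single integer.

Step 0 (initial): 1 infected
Step 1: +3 new -> 4 infected
Step 2: +5 new -> 9 infected
Step 3: +6 new -> 15 infected
Step 4: +7 new -> 22 infected
Step 5: +8 new -> 30 infected
Step 6: +8 new -> 38 infected
Step 7: +6 new -> 44 infected

Answer: 44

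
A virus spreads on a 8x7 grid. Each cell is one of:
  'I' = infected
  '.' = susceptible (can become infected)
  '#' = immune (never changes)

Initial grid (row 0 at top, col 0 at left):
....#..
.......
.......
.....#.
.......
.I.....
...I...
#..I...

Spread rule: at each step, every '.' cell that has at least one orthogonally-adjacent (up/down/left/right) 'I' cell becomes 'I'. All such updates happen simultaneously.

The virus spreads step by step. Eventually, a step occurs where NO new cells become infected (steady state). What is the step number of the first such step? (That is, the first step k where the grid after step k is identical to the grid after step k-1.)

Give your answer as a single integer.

Answer: 10

Derivation:
Step 0 (initial): 3 infected
Step 1: +9 new -> 12 infected
Step 2: +9 new -> 21 infected
Step 3: +8 new -> 29 infected
Step 4: +7 new -> 36 infected
Step 5: +6 new -> 42 infected
Step 6: +6 new -> 48 infected
Step 7: +2 new -> 50 infected
Step 8: +2 new -> 52 infected
Step 9: +1 new -> 53 infected
Step 10: +0 new -> 53 infected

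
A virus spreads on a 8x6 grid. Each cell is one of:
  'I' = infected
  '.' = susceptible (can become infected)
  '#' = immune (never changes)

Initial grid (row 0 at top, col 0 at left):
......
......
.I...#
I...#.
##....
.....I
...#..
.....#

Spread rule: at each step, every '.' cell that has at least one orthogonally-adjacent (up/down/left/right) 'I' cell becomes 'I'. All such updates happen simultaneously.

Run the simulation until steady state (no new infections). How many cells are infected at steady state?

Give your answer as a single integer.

Step 0 (initial): 3 infected
Step 1: +7 new -> 10 infected
Step 2: +9 new -> 19 infected
Step 3: +9 new -> 28 infected
Step 4: +5 new -> 33 infected
Step 5: +5 new -> 38 infected
Step 6: +3 new -> 41 infected
Step 7: +1 new -> 42 infected
Step 8: +0 new -> 42 infected

Answer: 42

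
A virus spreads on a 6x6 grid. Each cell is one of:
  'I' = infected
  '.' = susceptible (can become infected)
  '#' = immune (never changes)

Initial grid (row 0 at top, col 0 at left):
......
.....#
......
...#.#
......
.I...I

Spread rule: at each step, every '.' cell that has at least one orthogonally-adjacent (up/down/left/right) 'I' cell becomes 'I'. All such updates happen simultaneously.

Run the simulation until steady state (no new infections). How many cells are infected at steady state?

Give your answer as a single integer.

Step 0 (initial): 2 infected
Step 1: +5 new -> 7 infected
Step 2: +5 new -> 12 infected
Step 3: +5 new -> 17 infected
Step 4: +4 new -> 21 infected
Step 5: +6 new -> 27 infected
Step 6: +4 new -> 31 infected
Step 7: +2 new -> 33 infected
Step 8: +0 new -> 33 infected

Answer: 33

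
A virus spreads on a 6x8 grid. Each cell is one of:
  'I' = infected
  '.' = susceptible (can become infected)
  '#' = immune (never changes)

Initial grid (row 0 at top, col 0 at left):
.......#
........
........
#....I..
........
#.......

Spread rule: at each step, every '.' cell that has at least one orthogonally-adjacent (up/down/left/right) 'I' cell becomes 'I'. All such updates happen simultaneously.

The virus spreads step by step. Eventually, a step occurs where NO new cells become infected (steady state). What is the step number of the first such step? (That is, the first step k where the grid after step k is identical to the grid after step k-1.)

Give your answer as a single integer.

Step 0 (initial): 1 infected
Step 1: +4 new -> 5 infected
Step 2: +8 new -> 13 infected
Step 3: +10 new -> 23 infected
Step 4: +9 new -> 32 infected
Step 5: +5 new -> 37 infected
Step 6: +5 new -> 42 infected
Step 7: +2 new -> 44 infected
Step 8: +1 new -> 45 infected
Step 9: +0 new -> 45 infected

Answer: 9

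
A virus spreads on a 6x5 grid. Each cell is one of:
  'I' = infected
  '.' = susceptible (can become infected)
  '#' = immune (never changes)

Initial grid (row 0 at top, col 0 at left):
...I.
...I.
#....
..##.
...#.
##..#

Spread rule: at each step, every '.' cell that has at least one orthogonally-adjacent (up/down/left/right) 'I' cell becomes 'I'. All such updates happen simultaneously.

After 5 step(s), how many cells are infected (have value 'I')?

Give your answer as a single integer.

Step 0 (initial): 2 infected
Step 1: +5 new -> 7 infected
Step 2: +4 new -> 11 infected
Step 3: +4 new -> 15 infected
Step 4: +2 new -> 17 infected
Step 5: +2 new -> 19 infected

Answer: 19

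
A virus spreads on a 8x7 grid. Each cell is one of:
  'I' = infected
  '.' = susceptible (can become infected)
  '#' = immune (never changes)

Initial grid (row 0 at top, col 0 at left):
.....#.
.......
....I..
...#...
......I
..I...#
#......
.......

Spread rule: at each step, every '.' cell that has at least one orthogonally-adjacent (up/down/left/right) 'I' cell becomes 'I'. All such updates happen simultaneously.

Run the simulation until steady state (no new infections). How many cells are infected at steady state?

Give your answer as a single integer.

Step 0 (initial): 3 infected
Step 1: +10 new -> 13 infected
Step 2: +16 new -> 29 infected
Step 3: +10 new -> 39 infected
Step 4: +9 new -> 48 infected
Step 5: +3 new -> 51 infected
Step 6: +1 new -> 52 infected
Step 7: +0 new -> 52 infected

Answer: 52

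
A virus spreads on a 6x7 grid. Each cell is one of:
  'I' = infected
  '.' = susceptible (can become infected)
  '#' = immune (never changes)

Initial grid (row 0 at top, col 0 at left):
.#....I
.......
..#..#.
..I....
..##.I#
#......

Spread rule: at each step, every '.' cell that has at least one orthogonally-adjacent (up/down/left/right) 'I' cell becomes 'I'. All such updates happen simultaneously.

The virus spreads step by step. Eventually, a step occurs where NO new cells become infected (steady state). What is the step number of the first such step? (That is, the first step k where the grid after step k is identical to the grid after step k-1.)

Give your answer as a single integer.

Answer: 6

Derivation:
Step 0 (initial): 3 infected
Step 1: +7 new -> 10 infected
Step 2: +11 new -> 21 infected
Step 3: +9 new -> 30 infected
Step 4: +4 new -> 34 infected
Step 5: +1 new -> 35 infected
Step 6: +0 new -> 35 infected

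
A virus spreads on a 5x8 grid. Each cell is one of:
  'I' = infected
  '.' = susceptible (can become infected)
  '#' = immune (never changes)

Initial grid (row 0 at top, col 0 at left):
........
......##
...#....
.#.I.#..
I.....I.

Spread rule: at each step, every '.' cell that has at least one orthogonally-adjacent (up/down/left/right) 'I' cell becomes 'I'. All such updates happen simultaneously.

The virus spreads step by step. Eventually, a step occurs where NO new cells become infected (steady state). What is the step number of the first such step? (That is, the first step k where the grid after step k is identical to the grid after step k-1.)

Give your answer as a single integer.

Step 0 (initial): 3 infected
Step 1: +8 new -> 11 infected
Step 2: +7 new -> 18 infected
Step 3: +6 new -> 24 infected
Step 4: +6 new -> 30 infected
Step 5: +3 new -> 33 infected
Step 6: +1 new -> 34 infected
Step 7: +1 new -> 35 infected
Step 8: +0 new -> 35 infected

Answer: 8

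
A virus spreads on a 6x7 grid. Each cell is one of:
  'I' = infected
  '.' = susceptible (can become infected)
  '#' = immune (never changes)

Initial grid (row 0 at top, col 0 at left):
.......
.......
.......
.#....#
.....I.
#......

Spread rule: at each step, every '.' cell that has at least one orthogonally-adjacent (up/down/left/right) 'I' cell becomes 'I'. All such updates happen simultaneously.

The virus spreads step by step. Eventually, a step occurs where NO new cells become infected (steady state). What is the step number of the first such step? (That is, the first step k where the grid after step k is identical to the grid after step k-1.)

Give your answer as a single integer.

Step 0 (initial): 1 infected
Step 1: +4 new -> 5 infected
Step 2: +5 new -> 10 infected
Step 3: +6 new -> 16 infected
Step 4: +7 new -> 23 infected
Step 5: +6 new -> 29 infected
Step 6: +4 new -> 33 infected
Step 7: +3 new -> 36 infected
Step 8: +2 new -> 38 infected
Step 9: +1 new -> 39 infected
Step 10: +0 new -> 39 infected

Answer: 10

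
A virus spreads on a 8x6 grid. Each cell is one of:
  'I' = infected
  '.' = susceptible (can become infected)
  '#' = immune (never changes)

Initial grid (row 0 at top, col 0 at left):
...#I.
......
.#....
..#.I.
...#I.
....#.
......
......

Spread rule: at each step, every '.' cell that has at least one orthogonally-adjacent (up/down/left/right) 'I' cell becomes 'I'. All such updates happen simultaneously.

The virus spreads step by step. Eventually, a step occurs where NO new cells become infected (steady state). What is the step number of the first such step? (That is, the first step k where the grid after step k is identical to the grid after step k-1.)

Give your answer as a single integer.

Answer: 10

Derivation:
Step 0 (initial): 3 infected
Step 1: +6 new -> 9 infected
Step 2: +5 new -> 14 infected
Step 3: +3 new -> 17 infected
Step 4: +4 new -> 21 infected
Step 5: +4 new -> 25 infected
Step 6: +5 new -> 30 infected
Step 7: +4 new -> 34 infected
Step 8: +6 new -> 40 infected
Step 9: +3 new -> 43 infected
Step 10: +0 new -> 43 infected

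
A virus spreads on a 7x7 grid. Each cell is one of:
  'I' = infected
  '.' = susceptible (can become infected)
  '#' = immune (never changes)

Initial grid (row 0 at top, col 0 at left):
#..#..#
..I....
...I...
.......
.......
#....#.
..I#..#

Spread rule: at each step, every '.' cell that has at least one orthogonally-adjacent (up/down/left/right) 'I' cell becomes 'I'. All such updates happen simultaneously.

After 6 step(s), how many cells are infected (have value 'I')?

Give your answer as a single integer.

Step 0 (initial): 3 infected
Step 1: +8 new -> 11 infected
Step 2: +12 new -> 23 infected
Step 3: +9 new -> 32 infected
Step 4: +7 new -> 39 infected
Step 5: +2 new -> 41 infected
Step 6: +1 new -> 42 infected

Answer: 42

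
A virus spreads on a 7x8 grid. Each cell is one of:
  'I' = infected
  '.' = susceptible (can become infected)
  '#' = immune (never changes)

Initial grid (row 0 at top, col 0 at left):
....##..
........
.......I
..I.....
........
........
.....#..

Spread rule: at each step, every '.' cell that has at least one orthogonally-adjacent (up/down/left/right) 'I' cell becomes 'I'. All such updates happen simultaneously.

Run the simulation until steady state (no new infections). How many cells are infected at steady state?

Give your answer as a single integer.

Answer: 53

Derivation:
Step 0 (initial): 2 infected
Step 1: +7 new -> 9 infected
Step 2: +13 new -> 22 infected
Step 3: +15 new -> 37 infected
Step 4: +11 new -> 48 infected
Step 5: +5 new -> 53 infected
Step 6: +0 new -> 53 infected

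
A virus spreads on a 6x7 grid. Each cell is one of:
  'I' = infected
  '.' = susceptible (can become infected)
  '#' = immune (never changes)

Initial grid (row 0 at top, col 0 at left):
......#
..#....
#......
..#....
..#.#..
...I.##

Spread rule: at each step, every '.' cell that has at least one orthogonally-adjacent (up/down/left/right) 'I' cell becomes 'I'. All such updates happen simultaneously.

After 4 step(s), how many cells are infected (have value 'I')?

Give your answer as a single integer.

Answer: 16

Derivation:
Step 0 (initial): 1 infected
Step 1: +3 new -> 4 infected
Step 2: +2 new -> 6 infected
Step 3: +4 new -> 10 infected
Step 4: +6 new -> 16 infected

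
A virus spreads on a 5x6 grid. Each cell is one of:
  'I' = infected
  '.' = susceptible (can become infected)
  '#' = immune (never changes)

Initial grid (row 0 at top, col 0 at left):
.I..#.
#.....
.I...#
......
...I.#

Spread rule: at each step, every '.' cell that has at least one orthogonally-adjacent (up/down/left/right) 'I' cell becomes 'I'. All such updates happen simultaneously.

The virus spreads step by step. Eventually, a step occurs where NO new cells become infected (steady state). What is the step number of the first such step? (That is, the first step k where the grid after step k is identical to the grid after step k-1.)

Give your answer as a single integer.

Step 0 (initial): 3 infected
Step 1: +9 new -> 12 infected
Step 2: +7 new -> 19 infected
Step 3: +4 new -> 23 infected
Step 4: +1 new -> 24 infected
Step 5: +1 new -> 25 infected
Step 6: +1 new -> 26 infected
Step 7: +0 new -> 26 infected

Answer: 7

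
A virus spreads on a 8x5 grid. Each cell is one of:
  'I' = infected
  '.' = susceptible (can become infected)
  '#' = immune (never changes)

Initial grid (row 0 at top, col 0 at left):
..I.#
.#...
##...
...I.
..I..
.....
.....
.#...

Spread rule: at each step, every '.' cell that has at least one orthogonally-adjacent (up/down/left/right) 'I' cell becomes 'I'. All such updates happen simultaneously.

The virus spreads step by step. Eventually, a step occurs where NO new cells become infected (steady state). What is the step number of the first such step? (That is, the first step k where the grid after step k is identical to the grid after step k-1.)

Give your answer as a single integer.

Answer: 6

Derivation:
Step 0 (initial): 3 infected
Step 1: +9 new -> 12 infected
Step 2: +10 new -> 22 infected
Step 3: +8 new -> 30 infected
Step 4: +3 new -> 33 infected
Step 5: +2 new -> 35 infected
Step 6: +0 new -> 35 infected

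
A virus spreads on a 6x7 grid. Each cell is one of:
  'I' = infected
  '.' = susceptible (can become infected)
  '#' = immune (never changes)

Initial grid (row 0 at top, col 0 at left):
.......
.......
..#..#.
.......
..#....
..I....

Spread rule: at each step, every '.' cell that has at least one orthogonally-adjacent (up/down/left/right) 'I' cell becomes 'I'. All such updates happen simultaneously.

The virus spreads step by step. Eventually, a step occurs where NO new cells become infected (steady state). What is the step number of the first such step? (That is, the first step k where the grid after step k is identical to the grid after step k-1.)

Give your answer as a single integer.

Answer: 10

Derivation:
Step 0 (initial): 1 infected
Step 1: +2 new -> 3 infected
Step 2: +4 new -> 7 infected
Step 3: +5 new -> 12 infected
Step 4: +7 new -> 19 infected
Step 5: +6 new -> 25 infected
Step 6: +6 new -> 31 infected
Step 7: +5 new -> 36 infected
Step 8: +2 new -> 38 infected
Step 9: +1 new -> 39 infected
Step 10: +0 new -> 39 infected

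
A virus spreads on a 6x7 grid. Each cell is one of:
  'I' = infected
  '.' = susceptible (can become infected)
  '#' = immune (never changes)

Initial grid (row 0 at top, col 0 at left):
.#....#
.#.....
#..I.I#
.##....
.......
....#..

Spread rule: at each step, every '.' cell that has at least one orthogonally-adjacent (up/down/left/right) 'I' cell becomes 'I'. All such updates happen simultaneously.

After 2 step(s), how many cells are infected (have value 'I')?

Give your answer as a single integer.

Answer: 18

Derivation:
Step 0 (initial): 2 infected
Step 1: +6 new -> 8 infected
Step 2: +10 new -> 18 infected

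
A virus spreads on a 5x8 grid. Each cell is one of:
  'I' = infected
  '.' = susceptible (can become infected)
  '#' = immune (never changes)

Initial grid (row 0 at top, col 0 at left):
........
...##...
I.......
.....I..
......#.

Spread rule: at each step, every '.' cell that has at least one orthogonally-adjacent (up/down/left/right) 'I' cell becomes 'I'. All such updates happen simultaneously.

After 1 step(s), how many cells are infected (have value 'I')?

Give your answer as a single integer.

Answer: 9

Derivation:
Step 0 (initial): 2 infected
Step 1: +7 new -> 9 infected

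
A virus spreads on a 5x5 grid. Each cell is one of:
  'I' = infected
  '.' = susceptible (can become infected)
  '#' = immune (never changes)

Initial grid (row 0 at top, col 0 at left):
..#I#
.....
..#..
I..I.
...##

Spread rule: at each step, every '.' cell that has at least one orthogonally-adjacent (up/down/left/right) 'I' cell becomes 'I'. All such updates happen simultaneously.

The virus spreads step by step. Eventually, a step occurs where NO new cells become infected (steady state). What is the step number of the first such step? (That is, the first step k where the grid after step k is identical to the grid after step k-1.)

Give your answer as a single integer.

Answer: 5

Derivation:
Step 0 (initial): 3 infected
Step 1: +7 new -> 10 infected
Step 2: +7 new -> 17 infected
Step 3: +2 new -> 19 infected
Step 4: +1 new -> 20 infected
Step 5: +0 new -> 20 infected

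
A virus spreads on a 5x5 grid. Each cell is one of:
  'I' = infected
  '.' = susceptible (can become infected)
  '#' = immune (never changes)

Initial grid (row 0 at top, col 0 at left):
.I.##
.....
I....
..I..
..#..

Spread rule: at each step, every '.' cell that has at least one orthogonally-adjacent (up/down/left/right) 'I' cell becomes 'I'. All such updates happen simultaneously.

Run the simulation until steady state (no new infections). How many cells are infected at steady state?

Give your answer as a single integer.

Answer: 22

Derivation:
Step 0 (initial): 3 infected
Step 1: +9 new -> 12 infected
Step 2: +6 new -> 18 infected
Step 3: +3 new -> 21 infected
Step 4: +1 new -> 22 infected
Step 5: +0 new -> 22 infected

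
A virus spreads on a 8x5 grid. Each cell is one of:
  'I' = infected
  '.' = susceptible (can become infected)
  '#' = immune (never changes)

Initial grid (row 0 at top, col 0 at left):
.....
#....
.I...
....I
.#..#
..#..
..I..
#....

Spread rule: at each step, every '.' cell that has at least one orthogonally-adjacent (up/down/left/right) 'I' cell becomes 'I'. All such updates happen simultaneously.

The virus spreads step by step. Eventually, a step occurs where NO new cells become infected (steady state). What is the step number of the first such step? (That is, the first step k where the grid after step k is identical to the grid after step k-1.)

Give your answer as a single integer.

Answer: 5

Derivation:
Step 0 (initial): 3 infected
Step 1: +9 new -> 12 infected
Step 2: +13 new -> 25 infected
Step 3: +9 new -> 34 infected
Step 4: +1 new -> 35 infected
Step 5: +0 new -> 35 infected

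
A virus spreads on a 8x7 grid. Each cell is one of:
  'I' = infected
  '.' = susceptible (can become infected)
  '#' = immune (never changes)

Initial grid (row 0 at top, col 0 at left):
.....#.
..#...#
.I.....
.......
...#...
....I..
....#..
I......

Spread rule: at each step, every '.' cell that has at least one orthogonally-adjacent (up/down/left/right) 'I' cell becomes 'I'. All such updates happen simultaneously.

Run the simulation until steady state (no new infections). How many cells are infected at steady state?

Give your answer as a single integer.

Step 0 (initial): 3 infected
Step 1: +9 new -> 12 infected
Step 2: +15 new -> 27 infected
Step 3: +14 new -> 41 infected
Step 4: +6 new -> 47 infected
Step 5: +3 new -> 50 infected
Step 6: +0 new -> 50 infected

Answer: 50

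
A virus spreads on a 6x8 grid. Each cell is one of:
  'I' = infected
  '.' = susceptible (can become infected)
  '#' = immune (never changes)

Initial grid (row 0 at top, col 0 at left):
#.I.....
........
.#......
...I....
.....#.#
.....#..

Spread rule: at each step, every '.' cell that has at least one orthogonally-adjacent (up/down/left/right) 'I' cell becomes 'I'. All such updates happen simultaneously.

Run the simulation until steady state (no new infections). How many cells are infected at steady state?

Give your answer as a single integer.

Step 0 (initial): 2 infected
Step 1: +7 new -> 9 infected
Step 2: +10 new -> 19 infected
Step 3: +9 new -> 28 infected
Step 4: +8 new -> 36 infected
Step 5: +5 new -> 41 infected
Step 6: +2 new -> 43 infected
Step 7: +0 new -> 43 infected

Answer: 43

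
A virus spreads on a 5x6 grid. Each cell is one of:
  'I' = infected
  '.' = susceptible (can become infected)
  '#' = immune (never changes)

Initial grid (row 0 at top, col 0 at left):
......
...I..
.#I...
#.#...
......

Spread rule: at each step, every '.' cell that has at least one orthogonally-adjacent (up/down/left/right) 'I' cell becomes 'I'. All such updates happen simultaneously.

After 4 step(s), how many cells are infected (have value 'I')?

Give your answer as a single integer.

Answer: 23

Derivation:
Step 0 (initial): 2 infected
Step 1: +4 new -> 6 infected
Step 2: +6 new -> 12 infected
Step 3: +6 new -> 18 infected
Step 4: +5 new -> 23 infected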